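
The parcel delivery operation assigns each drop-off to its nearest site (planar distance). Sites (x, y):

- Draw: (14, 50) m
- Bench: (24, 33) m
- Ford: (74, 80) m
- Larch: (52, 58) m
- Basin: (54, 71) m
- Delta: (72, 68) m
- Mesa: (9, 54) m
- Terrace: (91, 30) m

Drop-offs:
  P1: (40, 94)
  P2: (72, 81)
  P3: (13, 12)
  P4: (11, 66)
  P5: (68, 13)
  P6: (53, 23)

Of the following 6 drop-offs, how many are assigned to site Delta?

P1 → Basin
P2 → Ford
P3 → Bench
P4 → Mesa
P5 → Terrace
P6 → Bench
0 of the 6 go to Delta.

0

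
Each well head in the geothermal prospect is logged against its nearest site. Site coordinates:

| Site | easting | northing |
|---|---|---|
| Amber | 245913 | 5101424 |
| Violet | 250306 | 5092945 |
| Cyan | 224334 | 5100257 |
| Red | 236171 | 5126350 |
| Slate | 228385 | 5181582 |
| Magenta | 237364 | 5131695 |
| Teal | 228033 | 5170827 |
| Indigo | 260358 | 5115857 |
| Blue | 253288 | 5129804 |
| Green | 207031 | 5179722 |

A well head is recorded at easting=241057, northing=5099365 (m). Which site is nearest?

Squared distances to each site:
Amber: 27820217.000; Violet: 126760401.000; Cyan: 280454393.000; Red: 752063221.000; Slate: 6920214673.000; Magenta: 1058867149.000; Teal: 5276442020.000; Indigo: 644514665.000; Blue: 1076130082.000; Green: 7615016125.000.
Minimum at Amber.

Amber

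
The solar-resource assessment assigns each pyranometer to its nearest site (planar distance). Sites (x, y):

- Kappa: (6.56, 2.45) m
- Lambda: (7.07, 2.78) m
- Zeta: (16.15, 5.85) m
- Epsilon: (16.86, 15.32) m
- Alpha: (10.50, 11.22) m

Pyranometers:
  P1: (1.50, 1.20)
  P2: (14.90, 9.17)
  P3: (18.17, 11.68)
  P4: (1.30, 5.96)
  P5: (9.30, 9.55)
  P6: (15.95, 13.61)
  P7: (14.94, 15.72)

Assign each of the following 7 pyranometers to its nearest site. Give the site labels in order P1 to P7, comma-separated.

Kappa, Zeta, Epsilon, Kappa, Alpha, Epsilon, Epsilon

P1 → Kappa (d²=27.17)
P2 → Zeta (d²=12.58)
P3 → Epsilon (d²=14.97)
P4 → Kappa (d²=39.99)
P5 → Alpha (d²=4.23)
P6 → Epsilon (d²=3.75)
P7 → Epsilon (d²=3.85)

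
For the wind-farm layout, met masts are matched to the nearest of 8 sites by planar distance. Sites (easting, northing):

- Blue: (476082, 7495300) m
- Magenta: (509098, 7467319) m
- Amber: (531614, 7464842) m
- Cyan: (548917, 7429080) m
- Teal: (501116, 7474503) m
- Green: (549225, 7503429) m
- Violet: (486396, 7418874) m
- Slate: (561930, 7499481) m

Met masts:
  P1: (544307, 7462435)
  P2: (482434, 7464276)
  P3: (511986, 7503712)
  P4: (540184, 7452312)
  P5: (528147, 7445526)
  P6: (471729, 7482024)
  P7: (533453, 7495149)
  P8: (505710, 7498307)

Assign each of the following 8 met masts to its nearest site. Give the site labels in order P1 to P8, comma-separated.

Amber, Teal, Teal, Amber, Amber, Blue, Green, Teal

P1 → Amber (d²=166905898.00)
P2 → Teal (d²=453608653.00)
P3 → Teal (d²=971322581.00)
P4 → Amber (d²=230445800.00)
P5 → Amber (d²=385127945.00)
P6 → Blue (d²=195200785.00)
P7 → Green (d²=317314384.00)
P8 → Teal (d²=587735252.00)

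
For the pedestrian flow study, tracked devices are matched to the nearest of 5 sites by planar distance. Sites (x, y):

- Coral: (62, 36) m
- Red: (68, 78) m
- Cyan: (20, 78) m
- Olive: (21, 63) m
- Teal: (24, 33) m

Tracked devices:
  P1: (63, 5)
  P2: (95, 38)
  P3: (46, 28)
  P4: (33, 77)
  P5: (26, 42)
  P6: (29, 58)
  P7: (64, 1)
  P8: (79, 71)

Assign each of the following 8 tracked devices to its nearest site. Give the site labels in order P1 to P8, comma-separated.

Coral, Coral, Coral, Cyan, Teal, Olive, Coral, Red

P1 → Coral (d²=962.00)
P2 → Coral (d²=1093.00)
P3 → Coral (d²=320.00)
P4 → Cyan (d²=170.00)
P5 → Teal (d²=85.00)
P6 → Olive (d²=89.00)
P7 → Coral (d²=1229.00)
P8 → Red (d²=170.00)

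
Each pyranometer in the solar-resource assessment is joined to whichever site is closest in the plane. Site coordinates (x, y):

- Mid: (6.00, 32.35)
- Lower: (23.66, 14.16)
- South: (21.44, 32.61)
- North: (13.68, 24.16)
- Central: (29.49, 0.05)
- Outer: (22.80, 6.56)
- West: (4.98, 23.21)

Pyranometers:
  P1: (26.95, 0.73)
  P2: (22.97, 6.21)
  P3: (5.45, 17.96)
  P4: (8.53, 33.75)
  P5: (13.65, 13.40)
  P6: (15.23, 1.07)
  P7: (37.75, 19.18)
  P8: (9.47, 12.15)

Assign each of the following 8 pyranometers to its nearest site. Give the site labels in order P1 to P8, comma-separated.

P1 → Central (d²=6.91)
P2 → Outer (d²=0.15)
P3 → West (d²=27.78)
P4 → Mid (d²=8.36)
P5 → Lower (d²=100.78)
P6 → Outer (d²=87.44)
P7 → Lower (d²=223.73)
P8 → West (d²=142.48)

Central, Outer, West, Mid, Lower, Outer, Lower, West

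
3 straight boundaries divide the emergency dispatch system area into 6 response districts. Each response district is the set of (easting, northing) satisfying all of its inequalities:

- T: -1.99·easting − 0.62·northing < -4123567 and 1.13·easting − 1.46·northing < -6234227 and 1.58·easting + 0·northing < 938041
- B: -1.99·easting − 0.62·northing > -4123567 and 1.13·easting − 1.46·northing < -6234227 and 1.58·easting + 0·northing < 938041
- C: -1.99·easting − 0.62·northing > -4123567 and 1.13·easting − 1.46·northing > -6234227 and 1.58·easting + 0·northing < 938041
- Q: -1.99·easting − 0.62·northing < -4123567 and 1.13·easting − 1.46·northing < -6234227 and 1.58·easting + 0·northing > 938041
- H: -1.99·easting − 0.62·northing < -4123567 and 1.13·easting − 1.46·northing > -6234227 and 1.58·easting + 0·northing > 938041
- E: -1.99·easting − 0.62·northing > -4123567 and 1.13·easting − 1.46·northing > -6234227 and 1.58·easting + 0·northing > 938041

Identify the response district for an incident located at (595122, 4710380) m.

E

-1.99·595122 − 0.62·4710380 = -4104728.380, which is > -4123567
1.13·595122 − 1.46·4710380 = -6204666.940, which is > -6234227
1.58·595122 + 0·4710380 = 940292.760, which is > 938041
This sign pattern matches E.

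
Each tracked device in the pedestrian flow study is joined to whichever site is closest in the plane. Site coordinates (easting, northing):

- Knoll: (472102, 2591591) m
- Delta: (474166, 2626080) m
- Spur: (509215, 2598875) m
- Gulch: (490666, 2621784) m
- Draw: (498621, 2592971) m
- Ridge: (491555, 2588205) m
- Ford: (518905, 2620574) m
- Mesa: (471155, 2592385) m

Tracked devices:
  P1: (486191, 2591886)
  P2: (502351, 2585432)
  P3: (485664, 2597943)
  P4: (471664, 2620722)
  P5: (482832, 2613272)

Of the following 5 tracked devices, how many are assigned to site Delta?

P1 → Ridge
P2 → Draw
P3 → Ridge
P4 → Delta
P5 → Gulch
1 of the 5 goes to Delta.

1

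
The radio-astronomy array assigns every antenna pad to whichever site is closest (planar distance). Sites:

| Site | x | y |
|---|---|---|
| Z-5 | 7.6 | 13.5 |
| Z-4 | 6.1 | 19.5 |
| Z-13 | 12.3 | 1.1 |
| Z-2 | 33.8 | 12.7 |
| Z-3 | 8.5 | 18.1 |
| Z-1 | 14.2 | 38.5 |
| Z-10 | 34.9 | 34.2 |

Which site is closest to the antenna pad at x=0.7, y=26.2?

Squared distances to each site:
Z-5: 208.900; Z-4: 74.050; Z-13: 764.570; Z-2: 1277.860; Z-3: 126.450; Z-1: 333.540; Z-10: 1233.640.
Minimum at Z-4.

Z-4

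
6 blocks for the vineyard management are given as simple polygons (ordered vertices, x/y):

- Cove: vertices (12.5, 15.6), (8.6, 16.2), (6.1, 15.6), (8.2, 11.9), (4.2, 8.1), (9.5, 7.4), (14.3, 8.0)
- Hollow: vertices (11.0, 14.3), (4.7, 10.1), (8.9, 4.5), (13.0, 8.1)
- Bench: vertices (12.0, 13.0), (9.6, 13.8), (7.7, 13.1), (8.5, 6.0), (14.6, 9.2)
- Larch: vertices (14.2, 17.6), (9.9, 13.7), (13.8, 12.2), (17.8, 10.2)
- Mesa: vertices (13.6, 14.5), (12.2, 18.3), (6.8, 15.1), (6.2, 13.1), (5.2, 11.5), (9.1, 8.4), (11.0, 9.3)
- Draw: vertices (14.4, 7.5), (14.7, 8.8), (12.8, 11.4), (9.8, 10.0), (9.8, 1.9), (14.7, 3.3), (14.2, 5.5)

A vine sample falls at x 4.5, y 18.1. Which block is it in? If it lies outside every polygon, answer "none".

Cast a ray rightward from (4.5, 18.1). For each polygon, the edges (by vertex number in listed order) whose endpoints lie on opposite sides of y = 18.1, where each meets that height, and whether that is right or left of the point:
Cove: no edge straddles that height → 0 crossings.
Hollow: no edge straddles that height → 0 crossings.
Bench: no edge straddles that height → 0 crossings.
Larch: no edge straddles that height → 0 crossings.
Mesa: 1–2 at x≈12.27 (right), 2–3 at x≈11.86 (right) → 2 crossings.
Draw: no edge straddles that height → 0 crossings.
All counts are even, so the point lies outside every listed polygon.

none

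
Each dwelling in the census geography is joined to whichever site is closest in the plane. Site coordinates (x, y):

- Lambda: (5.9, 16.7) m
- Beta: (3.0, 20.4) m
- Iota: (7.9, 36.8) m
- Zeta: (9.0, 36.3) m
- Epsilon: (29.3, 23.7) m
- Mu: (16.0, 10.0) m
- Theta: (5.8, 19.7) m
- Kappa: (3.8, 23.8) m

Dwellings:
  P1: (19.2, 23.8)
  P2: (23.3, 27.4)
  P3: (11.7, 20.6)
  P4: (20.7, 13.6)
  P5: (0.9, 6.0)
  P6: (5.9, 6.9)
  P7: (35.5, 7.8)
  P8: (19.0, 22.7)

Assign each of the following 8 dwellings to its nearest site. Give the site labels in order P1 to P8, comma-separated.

P1 → Epsilon (d²=102.02)
P2 → Epsilon (d²=49.69)
P3 → Theta (d²=35.62)
P4 → Mu (d²=35.05)
P5 → Lambda (d²=139.49)
P6 → Lambda (d²=96.04)
P7 → Epsilon (d²=291.25)
P8 → Epsilon (d²=107.09)

Epsilon, Epsilon, Theta, Mu, Lambda, Lambda, Epsilon, Epsilon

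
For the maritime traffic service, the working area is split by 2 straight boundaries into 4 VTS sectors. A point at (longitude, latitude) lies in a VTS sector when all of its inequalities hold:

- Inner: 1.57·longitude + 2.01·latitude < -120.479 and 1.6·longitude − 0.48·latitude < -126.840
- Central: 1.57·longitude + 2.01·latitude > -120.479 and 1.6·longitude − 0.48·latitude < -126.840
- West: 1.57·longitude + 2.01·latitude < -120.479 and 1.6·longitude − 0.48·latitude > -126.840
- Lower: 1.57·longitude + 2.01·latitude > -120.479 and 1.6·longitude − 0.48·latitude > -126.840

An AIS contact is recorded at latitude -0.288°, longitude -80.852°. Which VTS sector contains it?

Inner

1.57·-80.852 + 2.01·-0.288 = -127.517, which is < -120.479
1.6·-80.852 − 0.48·-0.288 = -129.225, which is < -126.840
This sign pattern matches Inner.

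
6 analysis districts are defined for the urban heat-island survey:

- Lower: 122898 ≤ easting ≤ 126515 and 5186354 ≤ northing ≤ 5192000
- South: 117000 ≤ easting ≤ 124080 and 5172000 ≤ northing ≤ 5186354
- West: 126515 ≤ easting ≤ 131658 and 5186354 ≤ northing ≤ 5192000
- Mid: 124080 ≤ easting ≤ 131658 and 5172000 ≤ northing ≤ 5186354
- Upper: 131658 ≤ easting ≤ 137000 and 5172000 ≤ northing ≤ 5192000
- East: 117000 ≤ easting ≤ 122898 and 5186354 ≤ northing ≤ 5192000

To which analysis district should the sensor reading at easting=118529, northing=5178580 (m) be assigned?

South

The point has easting = 118529 and northing = 5178580.
Only South satisfies 117000 ≤ easting ≤ 124080 and 5172000 ≤ northing ≤ 5186354.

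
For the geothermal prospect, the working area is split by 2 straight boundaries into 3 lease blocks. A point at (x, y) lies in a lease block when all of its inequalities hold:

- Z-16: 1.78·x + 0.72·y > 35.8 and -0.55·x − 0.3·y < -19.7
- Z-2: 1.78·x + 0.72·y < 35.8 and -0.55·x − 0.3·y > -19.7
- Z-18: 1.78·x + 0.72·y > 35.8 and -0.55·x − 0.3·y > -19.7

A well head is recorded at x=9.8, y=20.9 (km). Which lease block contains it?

Z-2

1.78·9.8 + 0.72·20.9 = 32.492, which is < 35.8
-0.55·9.8 − 0.3·20.9 = -11.660, which is > -19.7
This sign pattern matches Z-2.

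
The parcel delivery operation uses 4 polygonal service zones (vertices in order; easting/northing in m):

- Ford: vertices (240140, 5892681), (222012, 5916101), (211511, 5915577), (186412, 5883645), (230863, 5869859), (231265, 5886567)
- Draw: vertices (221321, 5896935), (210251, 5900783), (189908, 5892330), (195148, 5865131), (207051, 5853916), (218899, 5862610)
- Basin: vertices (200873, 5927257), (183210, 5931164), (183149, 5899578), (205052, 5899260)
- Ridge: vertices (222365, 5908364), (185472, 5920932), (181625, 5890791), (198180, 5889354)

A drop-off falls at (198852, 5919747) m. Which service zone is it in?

Basin

Cast a ray rightward from (198852, 5919747). For each polygon, the edges (by vertex number in listed order) whose endpoints lie on opposite sides of northing = 5919747, where each meets that height, and whether that is right or left of the point:
Ford: no edge straddles that height → 0 crossings.
Draw: no edge straddles that height → 0 crossings.
Basin: 2–3 at easting≈183188.0 (left), 4–1 at easting≈201994.0 (right) → 1 crossing.
Ridge: 1–2 at easting≈188950.5 (left), 2–3 at easting≈185320.8 (left) → 0 crossings.
Only Basin has an odd count, so the point is inside Basin.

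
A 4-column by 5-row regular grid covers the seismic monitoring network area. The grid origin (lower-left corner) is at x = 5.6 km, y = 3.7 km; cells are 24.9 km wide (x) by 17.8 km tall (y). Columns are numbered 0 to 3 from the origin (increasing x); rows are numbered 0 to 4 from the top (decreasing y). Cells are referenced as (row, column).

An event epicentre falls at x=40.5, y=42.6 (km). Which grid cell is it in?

(2, 1)

Column index: ⌊(40.5 − 5.6) / 24.9⌋ = ⌊1.402⌋ = 1
Row offset from origin: ⌊(42.6 − 3.7) / 17.8⌋ = ⌊2.185⌋ = 2 → row 2 (counted from top)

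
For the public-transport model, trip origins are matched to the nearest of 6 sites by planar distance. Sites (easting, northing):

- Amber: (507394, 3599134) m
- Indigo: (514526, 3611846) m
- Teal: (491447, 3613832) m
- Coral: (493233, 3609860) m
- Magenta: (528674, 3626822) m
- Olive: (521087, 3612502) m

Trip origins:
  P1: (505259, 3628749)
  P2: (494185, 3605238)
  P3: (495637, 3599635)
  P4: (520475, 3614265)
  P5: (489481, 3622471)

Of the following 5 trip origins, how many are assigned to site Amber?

0

P1 → Indigo
P2 → Coral
P3 → Coral
P4 → Olive
P5 → Teal
0 of the 5 go to Amber.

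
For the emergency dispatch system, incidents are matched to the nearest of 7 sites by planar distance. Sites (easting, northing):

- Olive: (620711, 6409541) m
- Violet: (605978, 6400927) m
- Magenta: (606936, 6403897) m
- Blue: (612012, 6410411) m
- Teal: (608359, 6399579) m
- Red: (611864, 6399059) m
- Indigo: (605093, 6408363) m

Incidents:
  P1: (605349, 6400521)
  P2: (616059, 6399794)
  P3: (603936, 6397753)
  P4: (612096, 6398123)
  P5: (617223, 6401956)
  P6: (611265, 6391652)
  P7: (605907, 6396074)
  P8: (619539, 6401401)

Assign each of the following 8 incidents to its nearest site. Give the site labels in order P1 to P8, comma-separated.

Violet, Red, Violet, Red, Red, Red, Teal, Red

P1 → Violet (d²=560477.00)
P2 → Red (d²=18138250.00)
P3 → Violet (d²=14244040.00)
P4 → Red (d²=929920.00)
P5 → Red (d²=37111490.00)
P6 → Red (d²=55222450.00)
P7 → Teal (d²=18297329.00)
P8 → Red (d²=64390589.00)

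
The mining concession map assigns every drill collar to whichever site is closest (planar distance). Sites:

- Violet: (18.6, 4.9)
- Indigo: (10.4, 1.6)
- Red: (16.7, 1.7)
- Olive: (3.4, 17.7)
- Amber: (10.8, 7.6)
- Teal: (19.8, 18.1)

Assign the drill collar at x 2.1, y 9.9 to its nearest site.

Squared distances to each site:
Violet: 297.250; Indigo: 137.780; Red: 280.400; Olive: 62.530; Amber: 80.980; Teal: 380.530.
Minimum at Olive.

Olive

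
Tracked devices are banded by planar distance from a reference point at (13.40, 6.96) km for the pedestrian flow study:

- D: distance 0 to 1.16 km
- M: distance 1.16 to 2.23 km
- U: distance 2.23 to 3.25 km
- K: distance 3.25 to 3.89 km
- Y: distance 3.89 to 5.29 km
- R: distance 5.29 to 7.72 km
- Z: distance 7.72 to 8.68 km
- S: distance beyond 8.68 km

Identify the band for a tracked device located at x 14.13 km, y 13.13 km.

R

Distance = √((14.13−13.40)² + (13.13−6.96)²) = √(0.533 + 38.069) = 6.213 km.
5.29 ≤ 6.213 < 7.72 → R.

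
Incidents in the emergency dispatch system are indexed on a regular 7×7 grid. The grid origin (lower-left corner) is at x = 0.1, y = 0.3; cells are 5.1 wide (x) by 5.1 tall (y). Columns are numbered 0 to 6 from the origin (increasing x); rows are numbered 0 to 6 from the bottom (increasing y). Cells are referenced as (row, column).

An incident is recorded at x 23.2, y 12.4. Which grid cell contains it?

(2, 4)

Column index: ⌊(23.2 − 0.1) / 5.1⌋ = ⌊4.529⌋ = 4
Row offset from origin: ⌊(12.4 − 0.3) / 5.1⌋ = ⌊2.373⌋ = 2 → row 2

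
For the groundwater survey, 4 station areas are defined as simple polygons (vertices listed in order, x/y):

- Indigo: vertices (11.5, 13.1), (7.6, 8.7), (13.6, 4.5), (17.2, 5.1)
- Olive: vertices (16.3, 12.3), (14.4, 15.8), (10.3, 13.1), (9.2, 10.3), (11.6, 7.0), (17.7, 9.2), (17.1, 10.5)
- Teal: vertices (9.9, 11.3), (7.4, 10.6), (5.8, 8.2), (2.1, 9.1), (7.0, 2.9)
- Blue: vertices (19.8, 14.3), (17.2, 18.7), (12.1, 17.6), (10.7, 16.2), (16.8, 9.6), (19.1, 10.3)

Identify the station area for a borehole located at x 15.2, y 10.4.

Cast a ray rightward from (15.2, 10.4). For each polygon, the edges (by vertex number in listed order) whose endpoints lie on opposite sides of y = 10.4, where each meets that height, and whether that is right or left of the point:
Indigo: 1–2 at x≈9.11 (left), 4–1 at x≈13.42 (left) → 0 crossings.
Olive: 3–4 at x≈9.24 (left), 6–7 at x≈17.15 (right) → 1 crossing.
Teal: 2–3 at x≈7.27 (left), 5–1 at x≈9.59 (left) → 0 crossings.
Blue: 4–5 at x≈16.06 (right), 6–1 at x≈19.12 (right) → 2 crossings.
Only Olive has an odd count, so the point is inside Olive.

Olive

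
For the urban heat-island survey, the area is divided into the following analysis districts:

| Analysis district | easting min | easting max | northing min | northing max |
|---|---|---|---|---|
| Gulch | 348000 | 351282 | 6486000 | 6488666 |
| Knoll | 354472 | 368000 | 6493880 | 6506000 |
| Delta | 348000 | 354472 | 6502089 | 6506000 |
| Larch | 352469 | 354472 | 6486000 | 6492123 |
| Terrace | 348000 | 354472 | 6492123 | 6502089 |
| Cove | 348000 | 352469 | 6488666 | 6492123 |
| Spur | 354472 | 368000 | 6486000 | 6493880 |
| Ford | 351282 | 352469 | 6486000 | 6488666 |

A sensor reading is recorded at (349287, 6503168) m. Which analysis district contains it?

Delta

The point has easting = 349287 and northing = 6503168.
Only Delta satisfies 348000 ≤ easting ≤ 354472 and 6502089 ≤ northing ≤ 6506000.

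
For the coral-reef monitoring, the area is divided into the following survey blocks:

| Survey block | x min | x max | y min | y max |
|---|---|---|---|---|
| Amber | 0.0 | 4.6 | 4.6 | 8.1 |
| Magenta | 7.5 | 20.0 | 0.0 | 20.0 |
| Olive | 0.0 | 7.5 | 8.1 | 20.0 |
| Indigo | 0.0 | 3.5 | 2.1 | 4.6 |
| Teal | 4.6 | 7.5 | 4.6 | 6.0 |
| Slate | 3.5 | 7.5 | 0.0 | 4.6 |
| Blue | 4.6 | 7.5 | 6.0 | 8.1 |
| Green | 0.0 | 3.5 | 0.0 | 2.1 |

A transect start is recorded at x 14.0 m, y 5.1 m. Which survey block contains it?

The point has x = 14.0 and y = 5.1.
Only Magenta satisfies 7.5 ≤ x ≤ 20.0 and 0.0 ≤ y ≤ 20.0.

Magenta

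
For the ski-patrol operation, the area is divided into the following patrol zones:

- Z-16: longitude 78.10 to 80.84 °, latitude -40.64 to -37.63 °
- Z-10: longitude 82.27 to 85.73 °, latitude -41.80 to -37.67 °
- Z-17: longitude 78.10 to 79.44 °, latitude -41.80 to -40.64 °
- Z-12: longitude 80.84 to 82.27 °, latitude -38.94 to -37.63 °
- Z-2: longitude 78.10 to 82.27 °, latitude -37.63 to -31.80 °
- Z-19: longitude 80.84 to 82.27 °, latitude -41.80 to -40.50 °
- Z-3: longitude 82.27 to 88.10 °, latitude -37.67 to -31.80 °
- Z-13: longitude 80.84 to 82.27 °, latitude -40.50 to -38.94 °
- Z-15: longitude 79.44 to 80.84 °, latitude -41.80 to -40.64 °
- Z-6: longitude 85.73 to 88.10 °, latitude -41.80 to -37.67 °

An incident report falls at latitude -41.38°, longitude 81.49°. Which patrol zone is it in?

Z-19

The point has longitude = 81.49 and latitude = -41.38.
Only Z-19 satisfies 80.84 ≤ longitude ≤ 82.27 and -41.80 ≤ latitude ≤ -40.50.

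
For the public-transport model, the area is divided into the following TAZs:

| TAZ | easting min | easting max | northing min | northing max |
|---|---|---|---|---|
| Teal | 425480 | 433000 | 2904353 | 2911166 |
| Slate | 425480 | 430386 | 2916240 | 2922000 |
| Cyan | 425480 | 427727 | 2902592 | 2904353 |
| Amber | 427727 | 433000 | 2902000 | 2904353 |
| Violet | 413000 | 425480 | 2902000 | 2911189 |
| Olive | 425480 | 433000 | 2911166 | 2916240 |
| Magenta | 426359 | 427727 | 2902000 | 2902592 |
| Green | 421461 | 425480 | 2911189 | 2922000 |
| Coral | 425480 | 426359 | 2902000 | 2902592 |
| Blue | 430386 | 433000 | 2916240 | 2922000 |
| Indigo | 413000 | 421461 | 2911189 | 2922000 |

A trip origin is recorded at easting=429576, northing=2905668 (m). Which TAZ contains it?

Teal

The point has easting = 429576 and northing = 2905668.
Only Teal satisfies 425480 ≤ easting ≤ 433000 and 2904353 ≤ northing ≤ 2911166.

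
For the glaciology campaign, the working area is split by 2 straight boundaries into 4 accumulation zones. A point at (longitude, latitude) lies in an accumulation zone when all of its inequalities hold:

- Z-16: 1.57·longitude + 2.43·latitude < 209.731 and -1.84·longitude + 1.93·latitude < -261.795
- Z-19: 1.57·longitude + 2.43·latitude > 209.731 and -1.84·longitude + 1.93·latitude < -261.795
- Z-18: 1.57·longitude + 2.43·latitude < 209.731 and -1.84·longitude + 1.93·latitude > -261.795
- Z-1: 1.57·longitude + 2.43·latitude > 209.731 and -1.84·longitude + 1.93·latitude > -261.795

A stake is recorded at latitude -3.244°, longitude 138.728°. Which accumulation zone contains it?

1.57·138.728 + 2.43·-3.244 = 209.920, which is > 209.731
-1.84·138.728 + 1.93·-3.244 = -261.520, which is > -261.795
This sign pattern matches Z-1.

Z-1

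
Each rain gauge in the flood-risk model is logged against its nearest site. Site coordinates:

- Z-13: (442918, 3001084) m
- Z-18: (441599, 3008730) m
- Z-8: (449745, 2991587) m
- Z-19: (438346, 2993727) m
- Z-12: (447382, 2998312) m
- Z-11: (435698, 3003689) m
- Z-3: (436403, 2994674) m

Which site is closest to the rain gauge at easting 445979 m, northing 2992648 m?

Z-8

Squared distances to each site:
Z-13: 80535817.000; Z-18: 277815124.000; Z-8: 15308477.000; Z-19: 59426930.000; Z-12: 34049305.000; Z-11: 227602642.000; Z-3: 95804452.000.
Minimum at Z-8.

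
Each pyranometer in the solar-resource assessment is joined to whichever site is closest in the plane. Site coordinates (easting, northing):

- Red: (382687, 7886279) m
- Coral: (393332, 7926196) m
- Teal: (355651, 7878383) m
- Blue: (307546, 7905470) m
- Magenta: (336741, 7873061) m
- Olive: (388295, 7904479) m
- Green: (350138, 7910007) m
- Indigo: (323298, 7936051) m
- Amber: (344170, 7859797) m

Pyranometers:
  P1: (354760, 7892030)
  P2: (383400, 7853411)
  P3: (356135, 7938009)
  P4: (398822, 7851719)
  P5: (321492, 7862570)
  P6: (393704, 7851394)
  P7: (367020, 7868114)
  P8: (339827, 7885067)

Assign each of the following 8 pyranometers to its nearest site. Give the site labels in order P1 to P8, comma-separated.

P1 → Teal (d²=187034490.00)
P2 → Red (d²=1080813793.00)
P3 → Green (d²=820076013.00)
P4 → Red (d²=1454731825.00)
P5 → Magenta (d²=342593082.00)
P6 → Red (d²=1338337514.00)
P7 → Teal (d²=234706522.00)
P8 → Magenta (d²=153667432.00)

Teal, Red, Green, Red, Magenta, Red, Teal, Magenta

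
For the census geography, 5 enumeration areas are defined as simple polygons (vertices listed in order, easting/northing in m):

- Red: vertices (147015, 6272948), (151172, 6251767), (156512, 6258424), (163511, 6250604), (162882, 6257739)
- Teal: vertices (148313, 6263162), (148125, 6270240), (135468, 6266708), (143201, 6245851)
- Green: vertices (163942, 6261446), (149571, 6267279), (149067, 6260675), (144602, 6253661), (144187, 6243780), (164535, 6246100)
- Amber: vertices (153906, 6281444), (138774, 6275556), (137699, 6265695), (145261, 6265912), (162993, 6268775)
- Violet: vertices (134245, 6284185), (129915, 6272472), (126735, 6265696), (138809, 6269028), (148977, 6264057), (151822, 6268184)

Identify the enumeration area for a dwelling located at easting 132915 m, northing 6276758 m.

Cast a ray rightward from (132915, 6276758). For each polygon, the edges (by vertex number in listed order) whose endpoints lie on opposite sides of northing = 6276758, where each meets that height, and whether that is right or left of the point:
Red: no edge straddles that height → 0 crossings.
Teal: no edge straddles that height → 0 crossings.
Green: no edge straddles that height → 0 crossings.
Amber: 1–2 at easting≈141863.1 (right), 5–1 at easting≈157267.1 (right) → 2 crossings.
Violet: 1–2 at easting≈131499.4 (left), 6–1 at easting≈142403.5 (right) → 1 crossing.
Only Violet has an odd count, so the point is inside Violet.

Violet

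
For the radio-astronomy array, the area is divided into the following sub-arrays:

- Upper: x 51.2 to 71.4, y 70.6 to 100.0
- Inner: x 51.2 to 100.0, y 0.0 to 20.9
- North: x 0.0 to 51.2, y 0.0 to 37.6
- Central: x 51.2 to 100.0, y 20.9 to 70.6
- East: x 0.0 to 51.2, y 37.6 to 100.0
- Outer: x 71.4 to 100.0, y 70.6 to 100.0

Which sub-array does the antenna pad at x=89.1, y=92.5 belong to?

The point has x = 89.1 and y = 92.5.
Only Outer satisfies 71.4 ≤ x ≤ 100.0 and 70.6 ≤ y ≤ 100.0.

Outer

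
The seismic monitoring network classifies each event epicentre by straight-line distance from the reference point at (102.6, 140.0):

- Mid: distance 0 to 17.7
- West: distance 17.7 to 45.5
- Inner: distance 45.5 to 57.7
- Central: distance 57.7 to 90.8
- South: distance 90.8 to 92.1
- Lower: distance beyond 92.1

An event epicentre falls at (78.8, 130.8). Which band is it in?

Distance = √((78.8−102.6)² + (130.8−140.0)²) = √(566.440 + 84.640) = 25.516.
17.7 ≤ 25.516 < 45.5 → West.

West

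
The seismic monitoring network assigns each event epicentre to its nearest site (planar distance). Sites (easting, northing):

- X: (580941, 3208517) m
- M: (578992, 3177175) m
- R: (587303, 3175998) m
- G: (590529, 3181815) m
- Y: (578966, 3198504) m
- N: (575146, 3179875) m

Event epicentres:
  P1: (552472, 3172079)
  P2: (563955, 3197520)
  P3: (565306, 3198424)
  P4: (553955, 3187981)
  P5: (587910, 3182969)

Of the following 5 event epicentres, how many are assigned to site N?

2

P1 → N
P2 → Y
P3 → Y
P4 → N
P5 → G
2 of the 5 go to N.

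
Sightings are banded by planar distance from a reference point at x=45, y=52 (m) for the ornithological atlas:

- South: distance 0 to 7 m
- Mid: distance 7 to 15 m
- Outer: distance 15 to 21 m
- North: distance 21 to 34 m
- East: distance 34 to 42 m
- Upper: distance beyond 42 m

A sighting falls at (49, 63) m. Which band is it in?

Distance = √((49−45)² + (63−52)²) = √(16.000 + 121.000) = 11.705 m.
7 ≤ 11.705 < 15 → Mid.

Mid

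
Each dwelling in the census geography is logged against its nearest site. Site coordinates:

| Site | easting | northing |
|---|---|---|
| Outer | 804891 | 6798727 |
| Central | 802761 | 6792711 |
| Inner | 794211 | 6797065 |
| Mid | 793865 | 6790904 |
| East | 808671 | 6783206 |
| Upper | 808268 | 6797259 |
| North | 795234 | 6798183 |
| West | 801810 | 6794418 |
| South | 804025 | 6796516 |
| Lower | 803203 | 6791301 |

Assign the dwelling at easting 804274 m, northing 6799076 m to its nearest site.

Outer

Squared distances to each site:
Outer: 502490.000; Central: 42802394.000; Inner: 105308090.000; Mid: 175128865.000; East: 271190509.000; Upper: 19253525.000; North: 82519049.000; West: 27768260.000; South: 6615601.000; Lower: 61597666.000.
Minimum at Outer.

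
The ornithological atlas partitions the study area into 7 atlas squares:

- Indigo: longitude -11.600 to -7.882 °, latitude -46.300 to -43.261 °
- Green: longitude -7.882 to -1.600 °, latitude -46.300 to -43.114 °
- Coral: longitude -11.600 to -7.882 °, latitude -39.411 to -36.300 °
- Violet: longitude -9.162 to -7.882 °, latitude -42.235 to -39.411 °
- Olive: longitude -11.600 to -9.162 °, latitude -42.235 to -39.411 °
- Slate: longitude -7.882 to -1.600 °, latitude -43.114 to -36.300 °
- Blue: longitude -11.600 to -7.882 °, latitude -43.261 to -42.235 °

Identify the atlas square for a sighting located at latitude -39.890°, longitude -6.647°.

The point has longitude = -6.647 and latitude = -39.890.
Only Slate satisfies -7.882 ≤ longitude ≤ -1.600 and -43.114 ≤ latitude ≤ -36.300.

Slate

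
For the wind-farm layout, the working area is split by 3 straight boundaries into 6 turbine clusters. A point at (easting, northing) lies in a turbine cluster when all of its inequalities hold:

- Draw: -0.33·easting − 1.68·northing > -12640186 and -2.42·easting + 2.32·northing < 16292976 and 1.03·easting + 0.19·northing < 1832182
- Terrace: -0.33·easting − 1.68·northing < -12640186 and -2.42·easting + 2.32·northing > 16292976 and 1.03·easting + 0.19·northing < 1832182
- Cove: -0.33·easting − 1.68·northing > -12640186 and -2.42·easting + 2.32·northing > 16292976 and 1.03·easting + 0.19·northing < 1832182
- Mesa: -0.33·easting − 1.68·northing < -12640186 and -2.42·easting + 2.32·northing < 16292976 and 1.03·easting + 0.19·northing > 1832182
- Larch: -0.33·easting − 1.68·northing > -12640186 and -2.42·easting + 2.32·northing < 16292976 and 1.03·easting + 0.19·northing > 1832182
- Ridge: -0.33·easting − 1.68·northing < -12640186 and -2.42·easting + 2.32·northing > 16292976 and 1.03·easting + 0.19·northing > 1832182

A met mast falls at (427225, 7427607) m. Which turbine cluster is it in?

-0.33·427225 − 1.68·7427607 = -12619364.010, which is > -12640186
-2.42·427225 + 2.32·7427607 = 16198163.740, which is < 16292976
1.03·427225 + 0.19·7427607 = 1851287.080, which is > 1832182
This sign pattern matches Larch.

Larch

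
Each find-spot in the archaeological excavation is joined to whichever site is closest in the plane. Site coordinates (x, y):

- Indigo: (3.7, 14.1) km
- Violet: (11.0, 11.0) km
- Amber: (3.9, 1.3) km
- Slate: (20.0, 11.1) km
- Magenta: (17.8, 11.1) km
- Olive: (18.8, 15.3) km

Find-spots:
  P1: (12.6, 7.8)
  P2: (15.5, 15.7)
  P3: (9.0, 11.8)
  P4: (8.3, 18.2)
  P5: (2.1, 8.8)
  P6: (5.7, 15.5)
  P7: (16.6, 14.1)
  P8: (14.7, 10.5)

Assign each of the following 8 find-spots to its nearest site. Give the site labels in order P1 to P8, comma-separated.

Violet, Olive, Violet, Indigo, Indigo, Indigo, Olive, Magenta

P1 → Violet (d²=12.80)
P2 → Olive (d²=11.05)
P3 → Violet (d²=4.64)
P4 → Indigo (d²=37.97)
P5 → Indigo (d²=30.65)
P6 → Indigo (d²=5.96)
P7 → Olive (d²=6.28)
P8 → Magenta (d²=9.97)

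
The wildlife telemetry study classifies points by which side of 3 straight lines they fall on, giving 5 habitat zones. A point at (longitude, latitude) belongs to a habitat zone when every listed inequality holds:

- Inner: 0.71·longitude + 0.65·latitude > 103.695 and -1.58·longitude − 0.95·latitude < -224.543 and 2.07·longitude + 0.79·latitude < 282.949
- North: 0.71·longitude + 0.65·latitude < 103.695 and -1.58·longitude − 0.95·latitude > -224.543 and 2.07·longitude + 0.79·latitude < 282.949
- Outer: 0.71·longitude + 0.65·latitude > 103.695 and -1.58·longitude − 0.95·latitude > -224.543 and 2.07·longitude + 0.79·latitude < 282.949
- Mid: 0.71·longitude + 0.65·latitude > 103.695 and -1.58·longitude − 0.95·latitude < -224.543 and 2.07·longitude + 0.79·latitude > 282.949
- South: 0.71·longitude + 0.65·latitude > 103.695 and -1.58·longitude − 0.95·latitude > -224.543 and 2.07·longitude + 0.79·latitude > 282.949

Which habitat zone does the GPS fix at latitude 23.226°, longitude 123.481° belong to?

North

0.71·123.481 + 0.65·23.226 = 102.768, which is < 103.695
-1.58·123.481 − 0.95·23.226 = -217.165, which is > -224.543
2.07·123.481 + 0.79·23.226 = 273.954, which is < 282.949
This sign pattern matches North.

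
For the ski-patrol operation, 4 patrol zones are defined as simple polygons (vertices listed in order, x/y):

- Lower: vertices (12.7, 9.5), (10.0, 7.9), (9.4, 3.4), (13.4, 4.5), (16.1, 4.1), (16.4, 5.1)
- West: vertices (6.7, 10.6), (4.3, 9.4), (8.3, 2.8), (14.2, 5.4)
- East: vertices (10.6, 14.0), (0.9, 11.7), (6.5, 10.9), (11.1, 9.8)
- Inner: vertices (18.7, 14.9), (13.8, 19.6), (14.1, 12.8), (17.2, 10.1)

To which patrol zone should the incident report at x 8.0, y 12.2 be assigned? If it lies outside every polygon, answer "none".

East

Cast a ray rightward from (8.0, 12.2). For each polygon, the edges (by vertex number in listed order) whose endpoints lie on opposite sides of y = 12.2, where each meets that height, and whether that is right or left of the point:
Lower: no edge straddles that height → 0 crossings.
West: no edge straddles that height → 0 crossings.
East: 1–2 at x≈3.01 (left), 4–1 at x≈10.81 (right) → 1 crossing.
Inner: 3–4 at x≈14.79 (right), 4–1 at x≈17.86 (right) → 2 crossings.
Only East has an odd count, so the point is inside East.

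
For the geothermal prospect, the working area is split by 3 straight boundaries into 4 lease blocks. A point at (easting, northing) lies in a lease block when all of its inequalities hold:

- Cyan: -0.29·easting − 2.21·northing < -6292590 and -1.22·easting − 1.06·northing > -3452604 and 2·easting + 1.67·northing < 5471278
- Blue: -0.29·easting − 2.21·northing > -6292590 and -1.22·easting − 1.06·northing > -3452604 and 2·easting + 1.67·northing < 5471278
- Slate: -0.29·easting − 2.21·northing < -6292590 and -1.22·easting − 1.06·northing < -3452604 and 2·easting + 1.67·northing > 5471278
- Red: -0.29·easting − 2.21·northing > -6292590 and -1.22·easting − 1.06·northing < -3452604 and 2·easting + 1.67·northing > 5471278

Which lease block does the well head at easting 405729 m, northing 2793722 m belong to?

-0.29·405729 − 2.21·2793722 = -6291787.030, which is > -6292590
-1.22·405729 − 1.06·2793722 = -3456334.700, which is < -3452604
2·405729 + 1.67·2793722 = 5476973.740, which is > 5471278
This sign pattern matches Red.

Red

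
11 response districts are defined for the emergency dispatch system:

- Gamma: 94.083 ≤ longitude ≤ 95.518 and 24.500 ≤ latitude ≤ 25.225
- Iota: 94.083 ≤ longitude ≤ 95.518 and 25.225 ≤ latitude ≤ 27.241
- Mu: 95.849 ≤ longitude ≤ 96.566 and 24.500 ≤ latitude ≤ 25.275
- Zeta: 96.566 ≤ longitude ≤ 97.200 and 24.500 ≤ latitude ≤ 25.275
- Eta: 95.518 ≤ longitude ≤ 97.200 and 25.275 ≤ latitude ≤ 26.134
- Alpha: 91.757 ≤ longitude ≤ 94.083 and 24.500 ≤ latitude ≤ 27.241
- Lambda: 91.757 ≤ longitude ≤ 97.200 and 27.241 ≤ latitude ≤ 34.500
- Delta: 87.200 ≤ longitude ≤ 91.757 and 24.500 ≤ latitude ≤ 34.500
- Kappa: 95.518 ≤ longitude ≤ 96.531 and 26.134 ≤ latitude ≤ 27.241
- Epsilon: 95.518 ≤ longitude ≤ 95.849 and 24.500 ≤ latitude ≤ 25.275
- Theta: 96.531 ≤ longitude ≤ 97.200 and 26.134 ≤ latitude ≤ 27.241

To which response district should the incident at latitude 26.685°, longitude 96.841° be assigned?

The point has longitude = 96.841 and latitude = 26.685.
Only Theta satisfies 96.531 ≤ longitude ≤ 97.200 and 26.134 ≤ latitude ≤ 27.241.

Theta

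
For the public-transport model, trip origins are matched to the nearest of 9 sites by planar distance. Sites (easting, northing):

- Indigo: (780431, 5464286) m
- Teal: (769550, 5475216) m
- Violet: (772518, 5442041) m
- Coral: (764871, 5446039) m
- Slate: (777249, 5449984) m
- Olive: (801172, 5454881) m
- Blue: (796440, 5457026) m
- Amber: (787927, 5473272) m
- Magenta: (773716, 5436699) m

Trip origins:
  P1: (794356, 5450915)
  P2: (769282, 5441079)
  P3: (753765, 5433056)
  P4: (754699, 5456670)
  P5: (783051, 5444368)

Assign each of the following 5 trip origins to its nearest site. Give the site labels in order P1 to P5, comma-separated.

Blue, Violet, Coral, Coral, Slate

P1 → Blue (d²=41687377.00)
P2 → Violet (d²=11397140.00)
P3 → Coral (d²=291901525.00)
P4 → Coral (d²=216487745.00)
P5 → Slate (d²=65202660.00)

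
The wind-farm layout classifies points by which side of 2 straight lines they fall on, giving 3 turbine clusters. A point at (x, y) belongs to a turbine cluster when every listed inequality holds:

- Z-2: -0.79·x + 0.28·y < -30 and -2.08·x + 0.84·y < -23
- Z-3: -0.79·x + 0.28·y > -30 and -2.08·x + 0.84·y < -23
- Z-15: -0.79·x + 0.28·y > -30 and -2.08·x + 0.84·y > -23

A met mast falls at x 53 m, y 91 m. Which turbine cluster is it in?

Z-3

-0.79·53 + 0.28·91 = -16.390, which is > -30
-2.08·53 + 0.84·91 = -33.800, which is < -23
This sign pattern matches Z-3.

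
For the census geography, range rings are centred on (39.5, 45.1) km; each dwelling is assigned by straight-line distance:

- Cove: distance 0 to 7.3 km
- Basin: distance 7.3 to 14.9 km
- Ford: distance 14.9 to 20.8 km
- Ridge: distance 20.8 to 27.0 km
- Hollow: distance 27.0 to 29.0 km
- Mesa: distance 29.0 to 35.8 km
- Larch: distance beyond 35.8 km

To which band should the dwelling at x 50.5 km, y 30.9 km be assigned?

Ford

Distance = √((50.5−39.5)² + (30.9−45.1)²) = √(121.000 + 201.640) = 17.962 km.
14.9 ≤ 17.962 < 20.8 → Ford.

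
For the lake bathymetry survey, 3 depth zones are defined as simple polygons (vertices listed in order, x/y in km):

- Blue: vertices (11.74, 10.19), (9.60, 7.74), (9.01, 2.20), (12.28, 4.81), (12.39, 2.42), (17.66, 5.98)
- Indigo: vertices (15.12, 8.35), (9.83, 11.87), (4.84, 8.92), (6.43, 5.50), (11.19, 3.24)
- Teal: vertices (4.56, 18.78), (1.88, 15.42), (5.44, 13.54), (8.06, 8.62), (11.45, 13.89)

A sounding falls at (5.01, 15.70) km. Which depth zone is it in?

Cast a ray rightward from (5.01, 15.70). For each polygon, the edges (by vertex number in listed order) whose endpoints lie on opposite sides of y = 15.70, where each meets that height, and whether that is right or left of the point:
Blue: no edge straddles that height → 0 crossings.
Indigo: no edge straddles that height → 0 crossings.
Teal: 1–2 at x≈2.103 (left), 5–1 at x≈8.900 (right) → 1 crossing.
Only Teal has an odd count, so the point is inside Teal.

Teal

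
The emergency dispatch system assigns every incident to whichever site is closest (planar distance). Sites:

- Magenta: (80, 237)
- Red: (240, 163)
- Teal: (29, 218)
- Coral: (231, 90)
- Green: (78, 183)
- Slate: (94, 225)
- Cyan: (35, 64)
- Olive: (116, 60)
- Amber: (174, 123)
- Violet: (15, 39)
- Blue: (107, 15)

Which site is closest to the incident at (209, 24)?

Squared distances to each site:
Magenta: 62010.000; Red: 20282.000; Teal: 70036.000; Coral: 4840.000; Green: 42442.000; Slate: 53626.000; Cyan: 31876.000; Olive: 9945.000; Amber: 11026.000; Violet: 37861.000; Blue: 10485.000.
Minimum at Coral.

Coral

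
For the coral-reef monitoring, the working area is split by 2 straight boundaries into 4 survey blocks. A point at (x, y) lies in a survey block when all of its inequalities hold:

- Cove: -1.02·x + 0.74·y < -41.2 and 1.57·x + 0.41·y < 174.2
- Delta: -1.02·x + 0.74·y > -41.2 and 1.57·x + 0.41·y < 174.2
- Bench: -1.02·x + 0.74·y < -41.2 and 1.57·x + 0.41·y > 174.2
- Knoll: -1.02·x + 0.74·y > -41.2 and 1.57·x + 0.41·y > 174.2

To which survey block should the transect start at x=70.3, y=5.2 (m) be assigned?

Cove

-1.02·70.3 + 0.74·5.2 = -67.858, which is < -41.2
1.57·70.3 + 0.41·5.2 = 112.503, which is < 174.2
This sign pattern matches Cove.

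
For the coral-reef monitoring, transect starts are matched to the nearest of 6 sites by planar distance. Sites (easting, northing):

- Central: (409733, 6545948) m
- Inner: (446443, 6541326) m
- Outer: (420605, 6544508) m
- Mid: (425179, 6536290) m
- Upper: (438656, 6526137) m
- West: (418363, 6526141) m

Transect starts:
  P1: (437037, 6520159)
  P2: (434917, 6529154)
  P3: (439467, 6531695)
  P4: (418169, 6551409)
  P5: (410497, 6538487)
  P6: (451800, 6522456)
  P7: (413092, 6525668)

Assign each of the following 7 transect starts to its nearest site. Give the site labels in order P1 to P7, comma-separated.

Upper, Upper, Upper, Outer, Central, Upper, West

P1 → Upper (d²=38357645.00)
P2 → Upper (d²=23082410.00)
P3 → Upper (d²=31549085.00)
P4 → Outer (d²=53557897.00)
P5 → Central (d²=56250217.00)
P6 → Upper (d²=186314497.00)
P7 → West (d²=28007170.00)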